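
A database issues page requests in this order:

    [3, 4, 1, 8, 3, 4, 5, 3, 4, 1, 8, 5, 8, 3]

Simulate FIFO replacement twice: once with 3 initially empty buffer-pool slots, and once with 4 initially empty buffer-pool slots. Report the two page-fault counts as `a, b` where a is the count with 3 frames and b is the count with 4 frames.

10, 11

3 frames: F F F F F F F . . F F . . F → 10 faults.
4 frames: F F F F . . F F F F F F . F → 11 faults.
11 > 10: adding a frame increased faults — Belady's anomaly.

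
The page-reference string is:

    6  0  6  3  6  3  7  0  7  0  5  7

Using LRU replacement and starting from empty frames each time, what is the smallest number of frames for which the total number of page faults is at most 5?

4

f=1: 12 faults
f=2: 7 faults
f=3: 6 faults
f=4: 5 faults
f=5: 5 faults
Smallest f with faults ≤ 5 is 4.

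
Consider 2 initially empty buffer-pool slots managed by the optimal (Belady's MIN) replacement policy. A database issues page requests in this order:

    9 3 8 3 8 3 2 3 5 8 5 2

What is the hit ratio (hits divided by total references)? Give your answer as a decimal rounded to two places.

9: miss, frames {9}
3: miss, frames {9,3}
8: miss, evict 9, frames {3,8}
3: hit
8: hit
3: hit
2: miss, evict 8, frames {3,2}
3: hit
5: miss, evict 3, frames {2,5}
8: miss, evict 2, frames {5,8}
5: hit
2: miss, evict 8, frames {5,2}
Hits: 5 of 12 references → 5/12 = 0.4167.

0.42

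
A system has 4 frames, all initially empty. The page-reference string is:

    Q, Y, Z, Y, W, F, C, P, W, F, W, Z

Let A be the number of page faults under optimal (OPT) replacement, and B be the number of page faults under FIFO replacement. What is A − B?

-1

Under OPT: F F F . F F F F . . . . → 7 faults.
Under FIFO: F F F . F F F F . . . F → 8 faults.
A − B = 7 − 8 = -1.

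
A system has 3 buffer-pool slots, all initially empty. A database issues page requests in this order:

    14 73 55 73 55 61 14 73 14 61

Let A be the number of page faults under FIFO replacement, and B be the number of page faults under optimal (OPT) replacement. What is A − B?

Under FIFO: F F F . . F F F . . → 6 faults.
Under OPT: F F F . . F . . . . → 4 faults.
A − B = 6 − 4 = 2.

2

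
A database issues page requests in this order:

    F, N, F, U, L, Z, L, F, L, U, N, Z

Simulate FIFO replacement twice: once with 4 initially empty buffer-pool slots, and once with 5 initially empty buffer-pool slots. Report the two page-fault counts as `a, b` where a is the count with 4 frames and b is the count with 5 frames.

7, 5

4 frames: F F . F F F . F . . F . → 7 faults.
5 frames: F F . F F F . . . . . . → 5 faults.
5 < 7: adding a frame reduced faults, as is typical.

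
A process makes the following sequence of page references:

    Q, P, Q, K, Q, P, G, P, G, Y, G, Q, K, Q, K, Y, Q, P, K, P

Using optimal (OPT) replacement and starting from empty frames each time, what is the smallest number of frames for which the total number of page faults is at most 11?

f=1: 20 faults
f=2: 11 faults
f=3: 7 faults
f=4: 6 faults
f=5: 5 faults
Smallest f with faults ≤ 11 is 2.

2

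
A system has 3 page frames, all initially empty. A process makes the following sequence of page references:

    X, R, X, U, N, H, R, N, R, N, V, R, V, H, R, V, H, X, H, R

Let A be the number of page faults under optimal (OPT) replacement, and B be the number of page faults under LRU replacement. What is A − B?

Under OPT: F F . F F F . . . . F . . . . . . F . . → 7 faults.
Under LRU: F F . F F F F . . . F . . F . . . F . F → 10 faults.
A − B = 7 − 10 = -3.

-3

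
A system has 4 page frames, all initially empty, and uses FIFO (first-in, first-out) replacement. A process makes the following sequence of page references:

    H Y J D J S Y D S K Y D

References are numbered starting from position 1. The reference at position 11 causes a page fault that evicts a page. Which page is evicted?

pos 1: H -> miss, frames (H)
pos 2: Y -> miss, frames (H Y)
pos 3: J -> miss, frames (H Y J)
pos 4: D -> miss, frames (H Y J D)
pos 5: J -> hit
pos 6: S -> miss, evict H, frames (Y J D S)
pos 7: Y -> hit
pos 8: D -> hit
pos 9: S -> hit
pos 10: K -> miss, evict Y, frames (J D S K)
pos 11: Y -> miss, evict J, frames (D S K Y)
At position 11, page J is evicted.

J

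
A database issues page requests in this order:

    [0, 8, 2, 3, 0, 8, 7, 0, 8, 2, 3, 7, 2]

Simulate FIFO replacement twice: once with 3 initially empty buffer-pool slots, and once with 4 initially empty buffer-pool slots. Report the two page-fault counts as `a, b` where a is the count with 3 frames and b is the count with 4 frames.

9, 10

3 frames: F F F F F F F . . F F . . → 9 faults.
4 frames: F F F F . . F F F F F F . → 10 faults.
10 > 9: adding a frame increased faults — Belady's anomaly.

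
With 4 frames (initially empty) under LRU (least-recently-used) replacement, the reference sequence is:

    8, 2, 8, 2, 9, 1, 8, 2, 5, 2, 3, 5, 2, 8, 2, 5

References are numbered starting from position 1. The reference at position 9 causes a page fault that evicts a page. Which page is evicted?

pos 1: 8: miss, frames (8)
pos 2: 2: miss, frames (8 2)
pos 3: 8: hit
pos 4: 2: hit
pos 5: 9: miss, frames (8 2 9)
pos 6: 1: miss, frames (8 2 9 1)
pos 7: 8: hit
pos 8: 2: hit
pos 9: 5: miss, evict 9, frames (1 8 2 5)
At position 9, page 9 is evicted.

9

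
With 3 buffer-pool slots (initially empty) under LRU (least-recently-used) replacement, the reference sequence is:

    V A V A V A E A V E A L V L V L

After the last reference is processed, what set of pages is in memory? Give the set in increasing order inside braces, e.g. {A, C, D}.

V: fault, frames (V)
A: fault, frames (V A)
V: hit
A: hit
V: hit
A: hit
E: fault, frames (V A E)
A: hit
V: hit
E: hit
A: hit
L: fault, evict V, frames (E A L)
V: fault, evict E, frames (A L V)
L: hit
V: hit
L: hit

{A, L, V}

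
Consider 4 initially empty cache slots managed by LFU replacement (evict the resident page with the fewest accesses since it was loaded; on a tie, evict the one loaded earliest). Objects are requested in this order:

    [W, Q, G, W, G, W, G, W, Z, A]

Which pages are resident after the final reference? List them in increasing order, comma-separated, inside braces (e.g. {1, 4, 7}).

{A, G, W, Z}

W -> miss, frames {W}
Q -> miss, frames {W,Q}
G -> miss, frames {W,Q,G}
W -> hit
G -> hit
W -> hit
G -> hit
W -> hit
Z -> miss, frames {W,Q,G,Z}
A -> miss, evict Q, frames {W,G,Z,A}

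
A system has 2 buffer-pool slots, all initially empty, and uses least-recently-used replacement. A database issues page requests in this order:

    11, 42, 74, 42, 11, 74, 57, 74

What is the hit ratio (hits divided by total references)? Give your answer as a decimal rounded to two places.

11: miss, frames [11]
42: miss, frames [11, 42]
74: miss, evict 11, frames [42, 74]
42: hit
11: miss, evict 74, frames [42, 11]
74: miss, evict 42, frames [11, 74]
57: miss, evict 11, frames [74, 57]
74: hit
Hits: 2 of 8 references → 2/8 = 0.2500.

0.25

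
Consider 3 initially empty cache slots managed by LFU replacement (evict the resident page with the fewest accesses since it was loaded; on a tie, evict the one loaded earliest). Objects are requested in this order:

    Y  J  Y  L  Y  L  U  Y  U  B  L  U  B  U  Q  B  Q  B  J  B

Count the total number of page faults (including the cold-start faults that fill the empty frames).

13

Y → fault, frames (Y)
J → fault, frames (Y J)
Y → hit
L → fault, frames (Y J L)
Y → hit
L → hit
U → fault, evict J, frames (Y L U)
Y → hit
U → hit
B → fault, evict L, frames (Y U B)
L → fault, evict B, frames (Y U L)
U → hit
B → fault, evict L, frames (Y U B)
U → hit
Q → fault, evict B, frames (Y U Q)
B → fault, evict Q, frames (Y U B)
Q → fault, evict B, frames (Y U Q)
B → fault, evict Q, frames (Y U B)
J → fault, evict B, frames (Y U J)
B → fault, evict J, frames (Y U B)
Page faults: 13.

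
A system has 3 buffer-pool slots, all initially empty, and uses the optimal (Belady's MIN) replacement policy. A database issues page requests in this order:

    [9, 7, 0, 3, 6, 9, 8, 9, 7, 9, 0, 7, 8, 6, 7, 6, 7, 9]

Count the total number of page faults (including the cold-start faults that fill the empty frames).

9 -> miss, frames {9}
7 -> miss, frames {9,7}
0 -> miss, frames {9,7,0}
3 -> miss, evict 0, frames {9,7,3}
6 -> miss, evict 3, frames {9,7,6}
9 -> hit
8 -> miss, evict 6, frames {9,7,8}
9 -> hit
7 -> hit
9 -> hit
0 -> miss, evict 9, frames {7,8,0}
7 -> hit
8 -> hit
6 -> miss, evict 0, frames {7,8,6}
7 -> hit
6 -> hit
7 -> hit
9 -> miss, evict 6, frames {7,8,9}
Page faults: 9.

9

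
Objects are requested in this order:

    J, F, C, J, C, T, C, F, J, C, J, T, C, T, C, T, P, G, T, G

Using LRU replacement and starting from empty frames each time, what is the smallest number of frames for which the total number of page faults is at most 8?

4

f=1: 20 faults
f=2: 13 faults
f=3: 9 faults
f=4: 6 faults
f=5: 6 faults
f=6: 6 faults
Smallest f with faults ≤ 8 is 4.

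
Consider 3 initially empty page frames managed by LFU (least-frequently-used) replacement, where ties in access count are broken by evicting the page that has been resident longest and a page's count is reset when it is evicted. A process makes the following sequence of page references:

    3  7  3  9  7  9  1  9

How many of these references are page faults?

3 -> fault, frames (3)
7 -> fault, frames (3 7)
3 -> hit
9 -> fault, frames (3 7 9)
7 -> hit
9 -> hit
1 -> fault, evict 3, frames (7 9 1)
9 -> hit
Page faults: 4.

4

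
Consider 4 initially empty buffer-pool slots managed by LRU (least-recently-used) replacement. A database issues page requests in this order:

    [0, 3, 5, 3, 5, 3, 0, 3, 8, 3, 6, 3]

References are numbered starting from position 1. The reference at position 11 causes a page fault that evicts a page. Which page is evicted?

pos 1: 0 → miss, frames {0}
pos 2: 3 → miss, frames {0,3}
pos 3: 5 → miss, frames {0,3,5}
pos 4: 3 → hit
pos 5: 5 → hit
pos 6: 3 → hit
pos 7: 0 → hit
pos 8: 3 → hit
pos 9: 8 → miss, frames {5,0,3,8}
pos 10: 3 → hit
pos 11: 6 → miss, evict 5, frames {0,8,3,6}
At position 11, page 5 is evicted.

5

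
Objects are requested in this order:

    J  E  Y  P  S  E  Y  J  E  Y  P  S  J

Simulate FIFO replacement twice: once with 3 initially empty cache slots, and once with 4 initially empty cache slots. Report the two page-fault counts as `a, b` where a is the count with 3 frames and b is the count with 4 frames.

3 frames: F F F F F F F F . . F F . → 10 faults.
4 frames: F F F F F . . F F F F F F → 11 faults.
11 > 10: adding a frame increased faults — Belady's anomaly.

10, 11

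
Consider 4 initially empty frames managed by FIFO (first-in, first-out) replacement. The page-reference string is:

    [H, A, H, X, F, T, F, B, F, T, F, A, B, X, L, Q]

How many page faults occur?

H → miss, frames [H]
A → miss, frames [H, A]
H → hit
X → miss, frames [H, A, X]
F → miss, frames [H, A, X, F]
T → miss, evict H, frames [A, X, F, T]
F → hit
B → miss, evict A, frames [X, F, T, B]
F → hit
T → hit
F → hit
A → miss, evict X, frames [F, T, B, A]
B → hit
X → miss, evict F, frames [T, B, A, X]
L → miss, evict T, frames [B, A, X, L]
Q → miss, evict B, frames [A, X, L, Q]
Page faults: 10.

10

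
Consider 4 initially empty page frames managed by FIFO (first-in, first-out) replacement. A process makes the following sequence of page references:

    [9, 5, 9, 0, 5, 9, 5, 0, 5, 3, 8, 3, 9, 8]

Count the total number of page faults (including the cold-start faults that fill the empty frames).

6

9 → miss, frames (9)
5 → miss, frames (9 5)
9 → hit
0 → miss, frames (9 5 0)
5 → hit
9 → hit
5 → hit
0 → hit
5 → hit
3 → miss, frames (9 5 0 3)
8 → miss, evict 9, frames (5 0 3 8)
3 → hit
9 → miss, evict 5, frames (0 3 8 9)
8 → hit
Page faults: 6.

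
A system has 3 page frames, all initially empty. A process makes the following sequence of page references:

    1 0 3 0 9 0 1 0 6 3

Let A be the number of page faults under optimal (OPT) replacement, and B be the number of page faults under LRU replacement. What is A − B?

Under OPT: F F F . F . . . F F → 6 faults.
Under LRU: F F F . F . F . F F → 7 faults.
A − B = 6 − 7 = -1.

-1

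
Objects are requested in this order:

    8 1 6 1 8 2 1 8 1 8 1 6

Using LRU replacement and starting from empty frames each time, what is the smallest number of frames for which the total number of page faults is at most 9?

2

f=1: 12 faults
f=2: 8 faults
f=3: 5 faults
f=4: 4 faults
Smallest f with faults ≤ 9 is 2.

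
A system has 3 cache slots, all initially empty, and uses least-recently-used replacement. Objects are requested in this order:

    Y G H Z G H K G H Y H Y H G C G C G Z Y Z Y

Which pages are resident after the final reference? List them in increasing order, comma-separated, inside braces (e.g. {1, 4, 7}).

{G, Y, Z}

Y: fault, frames {Y}
G: fault, frames {Y,G}
H: fault, frames {Y,G,H}
Z: fault, evict Y, frames {G,H,Z}
G: hit
H: hit
K: fault, evict Z, frames {G,H,K}
G: hit
H: hit
Y: fault, evict K, frames {G,H,Y}
H: hit
Y: hit
H: hit
G: hit
C: fault, evict Y, frames {H,G,C}
G: hit
C: hit
G: hit
Z: fault, evict H, frames {C,G,Z}
Y: fault, evict C, frames {G,Z,Y}
Z: hit
Y: hit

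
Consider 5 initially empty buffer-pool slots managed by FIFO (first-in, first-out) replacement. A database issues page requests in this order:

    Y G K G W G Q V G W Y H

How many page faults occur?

8

Y: miss, frames [Y]
G: miss, frames [Y, G]
K: miss, frames [Y, G, K]
G: hit
W: miss, frames [Y, G, K, W]
G: hit
Q: miss, frames [Y, G, K, W, Q]
V: miss, evict Y, frames [G, K, W, Q, V]
G: hit
W: hit
Y: miss, evict G, frames [K, W, Q, V, Y]
H: miss, evict K, frames [W, Q, V, Y, H]
Page faults: 8.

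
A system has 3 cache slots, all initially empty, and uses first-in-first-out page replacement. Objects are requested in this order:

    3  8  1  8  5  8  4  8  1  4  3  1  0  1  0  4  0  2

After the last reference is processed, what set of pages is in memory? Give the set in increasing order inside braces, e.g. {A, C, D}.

{0, 2, 4}

3 -> fault, frames {3}
8 -> fault, frames {3,8}
1 -> fault, frames {3,8,1}
8 -> hit
5 -> fault, evict 3, frames {8,1,5}
8 -> hit
4 -> fault, evict 8, frames {1,5,4}
8 -> fault, evict 1, frames {5,4,8}
1 -> fault, evict 5, frames {4,8,1}
4 -> hit
3 -> fault, evict 4, frames {8,1,3}
1 -> hit
0 -> fault, evict 8, frames {1,3,0}
1 -> hit
0 -> hit
4 -> fault, evict 1, frames {3,0,4}
0 -> hit
2 -> fault, evict 3, frames {0,4,2}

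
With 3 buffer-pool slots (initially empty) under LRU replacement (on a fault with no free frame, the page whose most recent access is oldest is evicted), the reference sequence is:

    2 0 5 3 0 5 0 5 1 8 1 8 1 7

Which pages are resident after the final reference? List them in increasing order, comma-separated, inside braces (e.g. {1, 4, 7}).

2 -> miss, frames [2]
0 -> miss, frames [2, 0]
5 -> miss, frames [2, 0, 5]
3 -> miss, evict 2, frames [0, 5, 3]
0 -> hit
5 -> hit
0 -> hit
5 -> hit
1 -> miss, evict 3, frames [0, 5, 1]
8 -> miss, evict 0, frames [5, 1, 8]
1 -> hit
8 -> hit
1 -> hit
7 -> miss, evict 5, frames [8, 1, 7]

{1, 7, 8}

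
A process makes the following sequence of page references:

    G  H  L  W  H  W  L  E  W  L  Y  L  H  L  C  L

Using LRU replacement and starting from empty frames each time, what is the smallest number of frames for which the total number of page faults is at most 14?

f=1: 16 faults
f=2: 12 faults
f=3: 8 faults
f=4: 8 faults
f=5: 7 faults
f=6: 7 faults
f=7: 7 faults
Smallest f with faults ≤ 14 is 2.

2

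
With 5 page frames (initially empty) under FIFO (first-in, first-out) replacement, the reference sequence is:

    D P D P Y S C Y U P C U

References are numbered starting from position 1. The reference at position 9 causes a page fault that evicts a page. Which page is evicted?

D

pos 1: D → miss, frames [D]
pos 2: P → miss, frames [D, P]
pos 3: D → hit
pos 4: P → hit
pos 5: Y → miss, frames [D, P, Y]
pos 6: S → miss, frames [D, P, Y, S]
pos 7: C → miss, frames [D, P, Y, S, C]
pos 8: Y → hit
pos 9: U → miss, evict D, frames [P, Y, S, C, U]
At position 9, page D is evicted.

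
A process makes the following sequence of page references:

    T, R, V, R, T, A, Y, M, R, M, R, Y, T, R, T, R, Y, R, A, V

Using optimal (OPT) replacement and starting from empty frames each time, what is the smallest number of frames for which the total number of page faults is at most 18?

f=1: 20 faults
f=2: 12 faults
f=3: 9 faults
f=4: 8 faults
f=5: 7 faults
f=6: 6 faults
Smallest f with faults ≤ 18 is 2.

2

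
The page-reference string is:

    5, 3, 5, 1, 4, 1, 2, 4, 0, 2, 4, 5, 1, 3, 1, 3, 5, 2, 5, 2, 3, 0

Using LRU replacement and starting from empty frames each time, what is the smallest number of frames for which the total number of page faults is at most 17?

f=1: 22 faults
f=2: 16 faults
f=3: 11 faults
f=4: 11 faults
f=5: 8 faults
f=6: 6 faults
Smallest f with faults ≤ 17 is 2.

2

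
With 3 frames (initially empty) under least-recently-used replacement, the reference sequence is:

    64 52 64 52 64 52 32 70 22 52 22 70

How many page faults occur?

64 -> miss, frames {64}
52 -> miss, frames {64,52}
64 -> hit
52 -> hit
64 -> hit
52 -> hit
32 -> miss, frames {64,52,32}
70 -> miss, evict 64, frames {52,32,70}
22 -> miss, evict 52, frames {32,70,22}
52 -> miss, evict 32, frames {70,22,52}
22 -> hit
70 -> hit
Page faults: 6.

6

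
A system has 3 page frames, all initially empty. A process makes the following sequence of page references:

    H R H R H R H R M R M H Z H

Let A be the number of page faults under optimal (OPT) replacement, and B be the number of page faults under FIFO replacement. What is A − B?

Under OPT: F F . . . . . . F . . . F . → 4 faults.
Under FIFO: F F . . . . . . F . . . F F → 5 faults.
A − B = 4 − 5 = -1.

-1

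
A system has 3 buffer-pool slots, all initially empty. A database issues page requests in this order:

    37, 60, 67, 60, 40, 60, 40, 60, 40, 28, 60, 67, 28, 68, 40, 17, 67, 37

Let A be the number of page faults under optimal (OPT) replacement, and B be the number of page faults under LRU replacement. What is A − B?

-2

Under OPT: F F F . F . . . . F . . . F F F . F → 9 faults.
Under LRU: F F F . F . . . . F . F . F F F F F → 11 faults.
A − B = 9 − 11 = -2.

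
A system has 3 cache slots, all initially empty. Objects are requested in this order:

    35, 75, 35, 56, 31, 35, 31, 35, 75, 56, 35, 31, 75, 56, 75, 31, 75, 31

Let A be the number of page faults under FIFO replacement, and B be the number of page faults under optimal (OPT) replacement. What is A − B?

2

Under FIFO: F F . F F F . . F F . F . . . . . . → 8 faults.
Under OPT: F F . F F . . . . F . . F . . . . . → 6 faults.
A − B = 8 − 6 = 2.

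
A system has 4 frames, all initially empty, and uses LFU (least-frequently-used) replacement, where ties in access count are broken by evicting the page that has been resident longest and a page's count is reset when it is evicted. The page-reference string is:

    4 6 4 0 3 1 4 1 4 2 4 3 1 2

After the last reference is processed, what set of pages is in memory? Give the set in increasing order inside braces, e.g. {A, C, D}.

{1, 2, 3, 4}

4 -> fault, frames {4}
6 -> fault, frames {4,6}
4 -> hit
0 -> fault, frames {4,6,0}
3 -> fault, frames {4,6,0,3}
1 -> fault, evict 6, frames {4,0,3,1}
4 -> hit
1 -> hit
4 -> hit
2 -> fault, evict 0, frames {4,3,1,2}
4 -> hit
3 -> hit
1 -> hit
2 -> hit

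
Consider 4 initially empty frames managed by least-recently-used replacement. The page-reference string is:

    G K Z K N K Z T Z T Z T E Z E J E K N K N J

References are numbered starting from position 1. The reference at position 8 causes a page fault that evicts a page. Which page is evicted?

G

pos 1: G -> miss, frames {G}
pos 2: K -> miss, frames {G,K}
pos 3: Z -> miss, frames {G,K,Z}
pos 4: K -> hit
pos 5: N -> miss, frames {G,Z,K,N}
pos 6: K -> hit
pos 7: Z -> hit
pos 8: T -> miss, evict G, frames {N,K,Z,T}
At position 8, page G is evicted.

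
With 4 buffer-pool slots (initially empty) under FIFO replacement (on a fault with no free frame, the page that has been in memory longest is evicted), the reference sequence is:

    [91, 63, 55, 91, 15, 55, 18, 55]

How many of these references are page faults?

91: miss, frames (91)
63: miss, frames (91 63)
55: miss, frames (91 63 55)
91: hit
15: miss, frames (91 63 55 15)
55: hit
18: miss, evict 91, frames (63 55 15 18)
55: hit
Page faults: 5.

5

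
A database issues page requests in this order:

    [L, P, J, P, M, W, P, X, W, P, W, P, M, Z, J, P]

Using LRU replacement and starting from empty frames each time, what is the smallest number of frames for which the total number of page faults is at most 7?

6

f=1: 16 faults
f=2: 13 faults
f=3: 10 faults
f=4: 8 faults
f=5: 8 faults
f=6: 7 faults
f=7: 7 faults
Smallest f with faults ≤ 7 is 6.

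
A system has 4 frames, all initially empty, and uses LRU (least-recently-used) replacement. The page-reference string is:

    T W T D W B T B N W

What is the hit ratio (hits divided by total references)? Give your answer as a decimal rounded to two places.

0.50

T -> fault, frames [T]
W -> fault, frames [T, W]
T -> hit
D -> fault, frames [W, T, D]
W -> hit
B -> fault, frames [T, D, W, B]
T -> hit
B -> hit
N -> fault, evict D, frames [W, T, B, N]
W -> hit
Hits: 5 of 10 references → 5/10 = 0.5000.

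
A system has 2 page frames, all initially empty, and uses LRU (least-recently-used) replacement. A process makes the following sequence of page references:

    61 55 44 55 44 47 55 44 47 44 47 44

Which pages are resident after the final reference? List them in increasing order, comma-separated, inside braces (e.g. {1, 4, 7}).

{44, 47}

61 -> fault, frames {61}
55 -> fault, frames {61,55}
44 -> fault, evict 61, frames {55,44}
55 -> hit
44 -> hit
47 -> fault, evict 55, frames {44,47}
55 -> fault, evict 44, frames {47,55}
44 -> fault, evict 47, frames {55,44}
47 -> fault, evict 55, frames {44,47}
44 -> hit
47 -> hit
44 -> hit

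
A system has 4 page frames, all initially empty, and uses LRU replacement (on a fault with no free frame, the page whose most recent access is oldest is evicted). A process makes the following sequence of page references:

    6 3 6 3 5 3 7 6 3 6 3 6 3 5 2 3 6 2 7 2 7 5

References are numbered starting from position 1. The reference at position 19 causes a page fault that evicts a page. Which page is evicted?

5

pos 1: 6 → fault, frames {6}
pos 2: 3 → fault, frames {6,3}
pos 3: 6 → hit
pos 4: 3 → hit
pos 5: 5 → fault, frames {6,3,5}
pos 6: 3 → hit
pos 7: 7 → fault, frames {6,5,3,7}
pos 8: 6 → hit
pos 9: 3 → hit
pos 10: 6 → hit
pos 11: 3 → hit
pos 12: 6 → hit
pos 13: 3 → hit
pos 14: 5 → hit
pos 15: 2 → fault, evict 7, frames {6,3,5,2}
pos 16: 3 → hit
pos 17: 6 → hit
pos 18: 2 → hit
pos 19: 7 → fault, evict 5, frames {3,6,2,7}
At position 19, page 5 is evicted.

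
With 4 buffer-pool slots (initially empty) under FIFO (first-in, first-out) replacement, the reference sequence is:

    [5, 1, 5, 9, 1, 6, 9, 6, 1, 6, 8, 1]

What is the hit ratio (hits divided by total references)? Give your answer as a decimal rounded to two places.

0.58

5 -> miss, frames [5]
1 -> miss, frames [5, 1]
5 -> hit
9 -> miss, frames [5, 1, 9]
1 -> hit
6 -> miss, frames [5, 1, 9, 6]
9 -> hit
6 -> hit
1 -> hit
6 -> hit
8 -> miss, evict 5, frames [1, 9, 6, 8]
1 -> hit
Hits: 7 of 12 references → 7/12 = 0.5833.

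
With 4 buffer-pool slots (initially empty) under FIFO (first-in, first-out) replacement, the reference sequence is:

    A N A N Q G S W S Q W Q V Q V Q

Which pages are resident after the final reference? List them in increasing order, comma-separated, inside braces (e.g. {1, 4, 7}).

A → miss, frames (A)
N → miss, frames (A N)
A → hit
N → hit
Q → miss, frames (A N Q)
G → miss, frames (A N Q G)
S → miss, evict A, frames (N Q G S)
W → miss, evict N, frames (Q G S W)
S → hit
Q → hit
W → hit
Q → hit
V → miss, evict Q, frames (G S W V)
Q → miss, evict G, frames (S W V Q)
V → hit
Q → hit

{Q, S, V, W}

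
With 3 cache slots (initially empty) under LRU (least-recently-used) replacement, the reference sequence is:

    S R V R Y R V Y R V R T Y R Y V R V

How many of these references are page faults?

7

S -> miss, frames [S]
R -> miss, frames [S, R]
V -> miss, frames [S, R, V]
R -> hit
Y -> miss, evict S, frames [V, R, Y]
R -> hit
V -> hit
Y -> hit
R -> hit
V -> hit
R -> hit
T -> miss, evict Y, frames [V, R, T]
Y -> miss, evict V, frames [R, T, Y]
R -> hit
Y -> hit
V -> miss, evict T, frames [R, Y, V]
R -> hit
V -> hit
Page faults: 7.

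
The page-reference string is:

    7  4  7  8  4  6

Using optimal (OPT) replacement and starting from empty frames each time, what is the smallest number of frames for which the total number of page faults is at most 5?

2

f=1: 6 faults
f=2: 4 faults
f=3: 4 faults
f=4: 4 faults
Smallest f with faults ≤ 5 is 2.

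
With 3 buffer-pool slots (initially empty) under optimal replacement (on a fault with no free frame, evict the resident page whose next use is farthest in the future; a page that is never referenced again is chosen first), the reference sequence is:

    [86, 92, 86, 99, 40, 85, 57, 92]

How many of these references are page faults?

86 -> fault, frames [86]
92 -> fault, frames [86, 92]
86 -> hit
99 -> fault, frames [86, 92, 99]
40 -> fault, evict 99, frames [86, 92, 40]
85 -> fault, evict 40, frames [86, 92, 85]
57 -> fault, evict 85, frames [86, 92, 57]
92 -> hit
Page faults: 6.

6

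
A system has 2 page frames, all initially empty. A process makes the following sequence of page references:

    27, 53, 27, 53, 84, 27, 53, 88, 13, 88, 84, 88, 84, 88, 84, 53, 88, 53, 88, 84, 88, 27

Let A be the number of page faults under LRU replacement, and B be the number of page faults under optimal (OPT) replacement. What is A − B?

2

Under LRU: F F . . F F F F F . F . . . . F F . . F . F → 12 faults.
Under OPT: F F . . F . F F F . F . . . . F . . . F . F → 10 faults.
A − B = 12 − 10 = 2.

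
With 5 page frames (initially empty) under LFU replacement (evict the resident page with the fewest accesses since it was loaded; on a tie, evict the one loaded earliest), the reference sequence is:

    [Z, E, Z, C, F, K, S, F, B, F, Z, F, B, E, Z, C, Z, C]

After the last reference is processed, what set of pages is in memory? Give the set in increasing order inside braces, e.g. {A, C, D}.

{B, C, E, F, Z}

Z: fault, frames (Z)
E: fault, frames (Z E)
Z: hit
C: fault, frames (Z E C)
F: fault, frames (Z E C F)
K: fault, frames (Z E C F K)
S: fault, evict E, frames (Z C F K S)
F: hit
B: fault, evict C, frames (Z F K S B)
F: hit
Z: hit
F: hit
B: hit
E: fault, evict K, frames (Z F S B E)
Z: hit
C: fault, evict S, frames (Z F B E C)
Z: hit
C: hit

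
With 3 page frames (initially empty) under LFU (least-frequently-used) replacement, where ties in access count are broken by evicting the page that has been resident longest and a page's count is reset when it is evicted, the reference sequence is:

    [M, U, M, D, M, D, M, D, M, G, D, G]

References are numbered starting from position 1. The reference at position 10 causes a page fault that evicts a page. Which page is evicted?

pos 1: M → fault, frames [M]
pos 2: U → fault, frames [M, U]
pos 3: M → hit
pos 4: D → fault, frames [M, U, D]
pos 5: M → hit
pos 6: D → hit
pos 7: M → hit
pos 8: D → hit
pos 9: M → hit
pos 10: G → fault, evict U, frames [M, D, G]
At position 10, page U is evicted.

U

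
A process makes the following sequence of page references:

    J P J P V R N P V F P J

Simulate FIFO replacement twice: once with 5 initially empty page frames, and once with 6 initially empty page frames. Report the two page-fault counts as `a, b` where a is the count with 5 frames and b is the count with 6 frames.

7, 6

5 frames: F F . . F F F . . F . F → 7 faults.
6 frames: F F . . F F F . . F . . → 6 faults.
6 < 7: adding a frame reduced faults, as is typical.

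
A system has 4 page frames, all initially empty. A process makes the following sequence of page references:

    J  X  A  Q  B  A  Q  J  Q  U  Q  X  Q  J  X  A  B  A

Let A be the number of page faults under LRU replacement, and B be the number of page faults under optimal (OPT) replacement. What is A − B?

2

Under LRU: F F F F F . . F . F . F . . . F F . → 10 faults.
Under OPT: F F F F F . . . . F . F . . . . F . → 8 faults.
A − B = 10 − 8 = 2.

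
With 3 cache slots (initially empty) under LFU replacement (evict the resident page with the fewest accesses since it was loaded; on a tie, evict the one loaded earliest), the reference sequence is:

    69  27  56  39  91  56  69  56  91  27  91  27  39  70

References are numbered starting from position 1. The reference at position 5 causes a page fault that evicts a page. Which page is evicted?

pos 1: 69 -> fault, frames {69}
pos 2: 27 -> fault, frames {69,27}
pos 3: 56 -> fault, frames {69,27,56}
pos 4: 39 -> fault, evict 69, frames {27,56,39}
pos 5: 91 -> fault, evict 27, frames {56,39,91}
At position 5, page 27 is evicted.

27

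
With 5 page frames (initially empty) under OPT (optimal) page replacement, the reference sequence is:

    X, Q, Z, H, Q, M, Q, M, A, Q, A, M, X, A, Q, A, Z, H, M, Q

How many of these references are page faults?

X -> miss, frames [X]
Q -> miss, frames [X, Q]
Z -> miss, frames [X, Q, Z]
H -> miss, frames [X, Q, Z, H]
Q -> hit
M -> miss, frames [X, Q, Z, H, M]
Q -> hit
M -> hit
A -> miss, evict H, frames [X, Q, Z, M, A]
Q -> hit
A -> hit
M -> hit
X -> hit
A -> hit
Q -> hit
A -> hit
Z -> hit
H -> miss, evict A, frames [X, Q, Z, M, H]
M -> hit
Q -> hit
Page faults: 7.

7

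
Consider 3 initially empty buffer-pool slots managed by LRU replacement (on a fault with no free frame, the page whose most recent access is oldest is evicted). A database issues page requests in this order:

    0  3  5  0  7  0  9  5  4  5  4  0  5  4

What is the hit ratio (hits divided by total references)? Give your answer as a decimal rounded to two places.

0.43

0 → miss, frames {0}
3 → miss, frames {0,3}
5 → miss, frames {0,3,5}
0 → hit
7 → miss, evict 3, frames {5,0,7}
0 → hit
9 → miss, evict 5, frames {7,0,9}
5 → miss, evict 7, frames {0,9,5}
4 → miss, evict 0, frames {9,5,4}
5 → hit
4 → hit
0 → miss, evict 9, frames {5,4,0}
5 → hit
4 → hit
Hits: 6 of 14 references → 6/14 = 0.4286.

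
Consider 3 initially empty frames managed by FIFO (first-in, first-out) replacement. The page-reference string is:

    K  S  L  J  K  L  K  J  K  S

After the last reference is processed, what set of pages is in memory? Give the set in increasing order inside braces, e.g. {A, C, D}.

{J, K, S}

K → miss, frames [K]
S → miss, frames [K, S]
L → miss, frames [K, S, L]
J → miss, evict K, frames [S, L, J]
K → miss, evict S, frames [L, J, K]
L → hit
K → hit
J → hit
K → hit
S → miss, evict L, frames [J, K, S]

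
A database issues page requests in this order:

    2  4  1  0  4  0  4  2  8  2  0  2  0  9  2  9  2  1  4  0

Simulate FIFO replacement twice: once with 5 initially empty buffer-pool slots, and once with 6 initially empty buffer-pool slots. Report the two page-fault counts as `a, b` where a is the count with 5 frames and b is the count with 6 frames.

5 frames: F F F F . . . . F . . . . F F . . . F . → 8 faults.
6 frames: F F F F . . . . F . . . . F . . . . . . → 6 faults.
6 < 8: adding a frame reduced faults, as is typical.

8, 6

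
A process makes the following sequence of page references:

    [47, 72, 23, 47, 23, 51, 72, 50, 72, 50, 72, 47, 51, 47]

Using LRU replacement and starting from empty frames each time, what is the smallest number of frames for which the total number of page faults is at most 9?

2

f=1: 14 faults
f=2: 9 faults
f=3: 8 faults
f=4: 6 faults
f=5: 5 faults
Smallest f with faults ≤ 9 is 2.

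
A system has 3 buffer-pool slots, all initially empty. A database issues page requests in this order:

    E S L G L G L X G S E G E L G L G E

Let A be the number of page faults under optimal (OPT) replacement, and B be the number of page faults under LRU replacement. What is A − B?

Under OPT: F F F F . . . F . . F . . F . . . . → 7 faults.
Under LRU: F F F F . . . F . F F . . F . . . . → 8 faults.
A − B = 7 − 8 = -1.

-1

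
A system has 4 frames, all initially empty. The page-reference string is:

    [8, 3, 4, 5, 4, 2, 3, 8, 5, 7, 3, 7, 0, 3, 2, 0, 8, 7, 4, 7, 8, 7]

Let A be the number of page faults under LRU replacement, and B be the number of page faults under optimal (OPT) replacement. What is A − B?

Under LRU: F F F F . F . F F F . . F . F . F F F . . . → 13 faults.
Under OPT: F F F F . F . . . F . . F . . . . F F . . . → 9 faults.
A − B = 13 − 9 = 4.

4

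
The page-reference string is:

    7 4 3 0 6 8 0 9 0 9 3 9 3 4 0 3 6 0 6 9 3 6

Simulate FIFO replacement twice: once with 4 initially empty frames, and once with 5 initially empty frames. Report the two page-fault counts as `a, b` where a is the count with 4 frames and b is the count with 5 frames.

13, 11

4 frames: F F F F F F . F . . F . . F F . F . . F F . → 13 faults.
5 frames: F F F F F F . F . . . . . F . F . F F . . . → 11 faults.
11 < 13: adding a frame reduced faults, as is typical.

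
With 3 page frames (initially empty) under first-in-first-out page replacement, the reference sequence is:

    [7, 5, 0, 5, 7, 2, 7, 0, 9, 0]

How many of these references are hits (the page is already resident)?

3

7 -> miss, frames (7)
5 -> miss, frames (7 5)
0 -> miss, frames (7 5 0)
5 -> hit
7 -> hit
2 -> miss, evict 7, frames (5 0 2)
7 -> miss, evict 5, frames (0 2 7)
0 -> hit
9 -> miss, evict 0, frames (2 7 9)
0 -> miss, evict 2, frames (7 9 0)
Hits: 3.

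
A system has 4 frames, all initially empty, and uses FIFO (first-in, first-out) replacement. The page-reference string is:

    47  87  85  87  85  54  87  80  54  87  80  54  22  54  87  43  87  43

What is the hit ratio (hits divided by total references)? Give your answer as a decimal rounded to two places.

0.56

47 → fault, frames (47)
87 → fault, frames (47 87)
85 → fault, frames (47 87 85)
87 → hit
85 → hit
54 → fault, frames (47 87 85 54)
87 → hit
80 → fault, evict 47, frames (87 85 54 80)
54 → hit
87 → hit
80 → hit
54 → hit
22 → fault, evict 87, frames (85 54 80 22)
54 → hit
87 → fault, evict 85, frames (54 80 22 87)
43 → fault, evict 54, frames (80 22 87 43)
87 → hit
43 → hit
Hits: 10 of 18 references → 10/18 = 0.5556.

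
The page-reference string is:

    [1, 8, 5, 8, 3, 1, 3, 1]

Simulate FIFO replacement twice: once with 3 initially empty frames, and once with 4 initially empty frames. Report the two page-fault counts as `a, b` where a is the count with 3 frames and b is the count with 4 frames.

3 frames: F F F . F F . . → 5 faults.
4 frames: F F F . F . . . → 4 faults.
4 < 5: adding a frame reduced faults, as is typical.

5, 4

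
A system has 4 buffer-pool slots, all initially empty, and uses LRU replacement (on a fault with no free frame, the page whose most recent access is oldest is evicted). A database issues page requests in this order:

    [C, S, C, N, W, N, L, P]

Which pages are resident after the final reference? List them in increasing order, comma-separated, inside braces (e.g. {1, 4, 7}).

{L, N, P, W}

C: miss, frames (C)
S: miss, frames (C S)
C: hit
N: miss, frames (S C N)
W: miss, frames (S C N W)
N: hit
L: miss, evict S, frames (C W N L)
P: miss, evict C, frames (W N L P)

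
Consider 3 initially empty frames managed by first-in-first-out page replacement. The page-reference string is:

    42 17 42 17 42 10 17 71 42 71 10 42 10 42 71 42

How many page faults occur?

42: miss, frames {42}
17: miss, frames {42,17}
42: hit
17: hit
42: hit
10: miss, frames {42,17,10}
17: hit
71: miss, evict 42, frames {17,10,71}
42: miss, evict 17, frames {10,71,42}
71: hit
10: hit
42: hit
10: hit
42: hit
71: hit
42: hit
Page faults: 5.

5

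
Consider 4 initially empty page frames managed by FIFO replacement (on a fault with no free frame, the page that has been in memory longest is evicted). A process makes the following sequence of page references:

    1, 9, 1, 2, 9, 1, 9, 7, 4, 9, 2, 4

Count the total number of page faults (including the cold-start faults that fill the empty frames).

1 -> fault, frames {1}
9 -> fault, frames {1,9}
1 -> hit
2 -> fault, frames {1,9,2}
9 -> hit
1 -> hit
9 -> hit
7 -> fault, frames {1,9,2,7}
4 -> fault, evict 1, frames {9,2,7,4}
9 -> hit
2 -> hit
4 -> hit
Page faults: 5.

5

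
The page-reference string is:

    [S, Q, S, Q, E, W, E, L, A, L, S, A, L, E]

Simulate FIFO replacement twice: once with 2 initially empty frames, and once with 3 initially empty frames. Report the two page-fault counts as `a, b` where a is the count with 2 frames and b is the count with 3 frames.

9, 8

2 frames: F F . . F F . F F . F . F F → 9 faults.
3 frames: F F . . F F . F F . F . . F → 8 faults.
8 < 9: adding a frame reduced faults, as is typical.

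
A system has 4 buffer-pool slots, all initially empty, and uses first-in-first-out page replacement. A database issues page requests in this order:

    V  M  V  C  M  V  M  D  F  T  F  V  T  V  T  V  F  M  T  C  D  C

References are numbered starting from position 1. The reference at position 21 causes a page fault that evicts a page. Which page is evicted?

T

pos 1: V → miss, frames (V)
pos 2: M → miss, frames (V M)
pos 3: V → hit
pos 4: C → miss, frames (V M C)
pos 5: M → hit
pos 6: V → hit
pos 7: M → hit
pos 8: D → miss, frames (V M C D)
pos 9: F → miss, evict V, frames (M C D F)
pos 10: T → miss, evict M, frames (C D F T)
pos 11: F → hit
pos 12: V → miss, evict C, frames (D F T V)
pos 13: T → hit
pos 14: V → hit
pos 15: T → hit
pos 16: V → hit
pos 17: F → hit
pos 18: M → miss, evict D, frames (F T V M)
pos 19: T → hit
pos 20: C → miss, evict F, frames (T V M C)
pos 21: D → miss, evict T, frames (V M C D)
At position 21, page T is evicted.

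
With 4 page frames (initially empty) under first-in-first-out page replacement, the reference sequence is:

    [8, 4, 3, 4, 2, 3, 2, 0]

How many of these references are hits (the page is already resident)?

8 -> miss, frames {8}
4 -> miss, frames {8,4}
3 -> miss, frames {8,4,3}
4 -> hit
2 -> miss, frames {8,4,3,2}
3 -> hit
2 -> hit
0 -> miss, evict 8, frames {4,3,2,0}
Hits: 3.

3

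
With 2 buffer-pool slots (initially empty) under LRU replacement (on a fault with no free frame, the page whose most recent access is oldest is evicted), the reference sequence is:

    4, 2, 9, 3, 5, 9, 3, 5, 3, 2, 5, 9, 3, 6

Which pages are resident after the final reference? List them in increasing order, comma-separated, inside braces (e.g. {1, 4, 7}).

4: miss, frames (4)
2: miss, frames (4 2)
9: miss, evict 4, frames (2 9)
3: miss, evict 2, frames (9 3)
5: miss, evict 9, frames (3 5)
9: miss, evict 3, frames (5 9)
3: miss, evict 5, frames (9 3)
5: miss, evict 9, frames (3 5)
3: hit
2: miss, evict 5, frames (3 2)
5: miss, evict 3, frames (2 5)
9: miss, evict 2, frames (5 9)
3: miss, evict 5, frames (9 3)
6: miss, evict 9, frames (3 6)

{3, 6}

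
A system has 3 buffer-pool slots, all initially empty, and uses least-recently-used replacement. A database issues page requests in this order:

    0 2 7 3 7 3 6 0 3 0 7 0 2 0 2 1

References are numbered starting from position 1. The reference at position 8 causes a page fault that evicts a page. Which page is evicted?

7

pos 1: 0: miss, frames (0)
pos 2: 2: miss, frames (0 2)
pos 3: 7: miss, frames (0 2 7)
pos 4: 3: miss, evict 0, frames (2 7 3)
pos 5: 7: hit
pos 6: 3: hit
pos 7: 6: miss, evict 2, frames (7 3 6)
pos 8: 0: miss, evict 7, frames (3 6 0)
At position 8, page 7 is evicted.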